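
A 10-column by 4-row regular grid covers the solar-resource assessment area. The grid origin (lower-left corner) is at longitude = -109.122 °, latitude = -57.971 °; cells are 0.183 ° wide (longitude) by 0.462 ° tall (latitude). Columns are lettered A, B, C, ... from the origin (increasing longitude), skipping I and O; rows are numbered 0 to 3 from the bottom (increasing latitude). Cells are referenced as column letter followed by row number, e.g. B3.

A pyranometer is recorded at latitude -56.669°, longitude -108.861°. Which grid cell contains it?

Column index: ⌊(-108.861 − -109.122) / 0.183⌋ = ⌊1.426⌋ = 1 → column B
Row offset from origin: ⌊(-56.669 − -57.971) / 0.462⌋ = ⌊2.818⌋ = 2 → row 2

B2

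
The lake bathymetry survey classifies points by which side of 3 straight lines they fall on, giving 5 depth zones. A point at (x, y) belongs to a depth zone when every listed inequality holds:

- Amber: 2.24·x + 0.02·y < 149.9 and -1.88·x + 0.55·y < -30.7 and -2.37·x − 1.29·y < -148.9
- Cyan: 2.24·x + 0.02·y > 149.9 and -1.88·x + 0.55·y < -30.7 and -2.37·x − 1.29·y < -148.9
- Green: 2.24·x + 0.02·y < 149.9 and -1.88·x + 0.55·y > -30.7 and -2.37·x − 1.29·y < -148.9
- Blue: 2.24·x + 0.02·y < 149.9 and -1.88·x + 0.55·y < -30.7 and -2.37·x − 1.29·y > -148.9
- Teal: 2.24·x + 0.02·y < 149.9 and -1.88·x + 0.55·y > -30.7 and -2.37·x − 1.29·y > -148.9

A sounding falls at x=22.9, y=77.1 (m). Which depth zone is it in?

2.24·22.9 + 0.02·77.1 = 52.838, which is < 149.9
-1.88·22.9 + 0.55·77.1 = -0.647, which is > -30.7
-2.37·22.9 − 1.29·77.1 = -153.732, which is < -148.9
This sign pattern matches Green.

Green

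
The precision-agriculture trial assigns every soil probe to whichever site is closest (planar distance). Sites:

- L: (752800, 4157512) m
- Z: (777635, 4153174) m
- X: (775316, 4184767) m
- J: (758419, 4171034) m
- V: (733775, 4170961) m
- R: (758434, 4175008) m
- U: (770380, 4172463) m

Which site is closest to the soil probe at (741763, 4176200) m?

V

Squared distances to each site:
L: 471056713.000; Z: 1816997060.000; X: 1199197298.000; J: 304109892.000; V: 91255265.000; R: 279343105.000; U: 832897858.000.
Minimum at V.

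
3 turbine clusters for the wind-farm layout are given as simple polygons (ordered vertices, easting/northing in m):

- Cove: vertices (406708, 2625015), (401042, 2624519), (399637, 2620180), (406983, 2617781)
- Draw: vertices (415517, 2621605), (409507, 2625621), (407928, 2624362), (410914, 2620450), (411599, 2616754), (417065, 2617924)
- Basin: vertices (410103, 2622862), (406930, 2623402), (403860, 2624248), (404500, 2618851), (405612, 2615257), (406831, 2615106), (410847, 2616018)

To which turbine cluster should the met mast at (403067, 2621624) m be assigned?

Cove

Cast a ray rightward from (403067, 2621624). For each polygon, the edges (by vertex number in listed order) whose endpoints lie on opposite sides of northing = 2621624, where each meets that height, and whether that is right or left of the point:
Cove: 2–3 at easting≈400104.6 (left), 4–1 at easting≈406836.9 (right) → 1 crossing.
Draw: 1–2 at easting≈415488.6 (right), 3–4 at easting≈410017.9 (right) → 2 crossings.
Basin: 3–4 at easting≈404171.2 (right), 7–1 at easting≈410237.6 (right) → 2 crossings.
Only Cove has an odd count, so the point is inside Cove.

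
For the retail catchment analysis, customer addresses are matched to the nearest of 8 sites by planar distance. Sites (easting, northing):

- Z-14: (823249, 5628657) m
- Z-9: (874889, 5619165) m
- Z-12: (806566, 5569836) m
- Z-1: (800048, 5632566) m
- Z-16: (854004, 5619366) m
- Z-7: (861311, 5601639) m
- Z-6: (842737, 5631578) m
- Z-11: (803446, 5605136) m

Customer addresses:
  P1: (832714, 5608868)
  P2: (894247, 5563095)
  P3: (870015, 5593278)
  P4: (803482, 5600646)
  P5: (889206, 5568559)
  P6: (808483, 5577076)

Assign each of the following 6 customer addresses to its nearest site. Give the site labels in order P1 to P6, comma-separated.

Z-14, Z-7, Z-7, Z-11, Z-7, Z-12

P1 → Z-14 (d²=481190746.00)
P2 → Z-7 (d²=2570420032.00)
P3 → Z-7 (d²=145665937.00)
P4 → Z-11 (d²=20161396.00)
P5 → Z-7 (d²=1872417425.00)
P6 → Z-12 (d²=56092489.00)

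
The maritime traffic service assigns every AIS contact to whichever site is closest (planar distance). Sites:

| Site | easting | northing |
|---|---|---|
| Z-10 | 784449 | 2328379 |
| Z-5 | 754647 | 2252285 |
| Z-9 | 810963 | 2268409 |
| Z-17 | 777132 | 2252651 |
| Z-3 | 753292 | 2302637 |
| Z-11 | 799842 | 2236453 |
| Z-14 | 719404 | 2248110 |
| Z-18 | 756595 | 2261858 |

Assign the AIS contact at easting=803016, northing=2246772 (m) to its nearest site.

Z-11

Squared distances to each site:
Z-10: 7004435938.000; Z-5: 2369953330.000; Z-9: 531314578.000; Z-17: 704544097.000; Z-3: 5593374401.000; Z-11: 116556037.000; Z-14: 6992756788.000; Z-18: 2382496637.000.
Minimum at Z-11.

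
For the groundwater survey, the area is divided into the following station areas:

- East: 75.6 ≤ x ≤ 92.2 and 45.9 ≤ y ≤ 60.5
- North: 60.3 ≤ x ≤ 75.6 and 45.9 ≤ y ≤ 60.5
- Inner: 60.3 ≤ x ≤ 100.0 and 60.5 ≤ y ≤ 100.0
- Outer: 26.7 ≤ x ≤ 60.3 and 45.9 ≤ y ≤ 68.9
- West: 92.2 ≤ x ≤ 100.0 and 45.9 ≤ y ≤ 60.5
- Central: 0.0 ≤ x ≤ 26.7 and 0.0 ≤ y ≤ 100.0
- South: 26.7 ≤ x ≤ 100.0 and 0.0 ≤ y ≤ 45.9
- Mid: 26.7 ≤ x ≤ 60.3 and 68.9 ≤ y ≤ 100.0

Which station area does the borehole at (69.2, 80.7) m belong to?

The point has x = 69.2 and y = 80.7.
Only Inner satisfies 60.3 ≤ x ≤ 100.0 and 60.5 ≤ y ≤ 100.0.

Inner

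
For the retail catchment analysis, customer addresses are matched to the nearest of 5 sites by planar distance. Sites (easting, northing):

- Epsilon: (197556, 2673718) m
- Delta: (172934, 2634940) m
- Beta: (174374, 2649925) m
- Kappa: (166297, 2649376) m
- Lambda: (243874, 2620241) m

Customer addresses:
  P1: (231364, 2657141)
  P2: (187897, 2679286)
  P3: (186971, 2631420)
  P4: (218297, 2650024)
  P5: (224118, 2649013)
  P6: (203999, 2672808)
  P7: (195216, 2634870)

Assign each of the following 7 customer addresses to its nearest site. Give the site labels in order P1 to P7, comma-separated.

P1 → Epsilon (d²=1417777793.00)
P2 → Epsilon (d²=124298905.00)
P3 → Delta (d²=209427769.00)
P4 → Epsilon (d²=991594717.00)
P5 → Lambda (d²=1218127520.00)
P6 → Epsilon (d²=42340349.00)
P7 → Delta (d²=496492424.00)

Epsilon, Epsilon, Delta, Epsilon, Lambda, Epsilon, Delta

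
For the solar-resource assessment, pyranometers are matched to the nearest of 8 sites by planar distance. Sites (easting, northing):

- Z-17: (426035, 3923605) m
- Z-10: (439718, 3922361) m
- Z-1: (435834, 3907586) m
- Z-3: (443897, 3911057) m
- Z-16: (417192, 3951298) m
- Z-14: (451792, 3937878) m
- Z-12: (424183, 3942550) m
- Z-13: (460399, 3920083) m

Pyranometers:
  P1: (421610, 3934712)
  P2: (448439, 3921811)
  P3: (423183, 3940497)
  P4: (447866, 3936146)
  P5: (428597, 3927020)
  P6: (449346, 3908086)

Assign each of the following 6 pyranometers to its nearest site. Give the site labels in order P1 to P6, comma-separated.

P1 → Z-12 (d²=68054573.00)
P2 → Z-10 (d²=76358341.00)
P3 → Z-12 (d²=5214809.00)
P4 → Z-14 (d²=18413300.00)
P5 → Z-17 (d²=18226069.00)
P6 → Z-3 (d²=38518442.00)

Z-12, Z-10, Z-12, Z-14, Z-17, Z-3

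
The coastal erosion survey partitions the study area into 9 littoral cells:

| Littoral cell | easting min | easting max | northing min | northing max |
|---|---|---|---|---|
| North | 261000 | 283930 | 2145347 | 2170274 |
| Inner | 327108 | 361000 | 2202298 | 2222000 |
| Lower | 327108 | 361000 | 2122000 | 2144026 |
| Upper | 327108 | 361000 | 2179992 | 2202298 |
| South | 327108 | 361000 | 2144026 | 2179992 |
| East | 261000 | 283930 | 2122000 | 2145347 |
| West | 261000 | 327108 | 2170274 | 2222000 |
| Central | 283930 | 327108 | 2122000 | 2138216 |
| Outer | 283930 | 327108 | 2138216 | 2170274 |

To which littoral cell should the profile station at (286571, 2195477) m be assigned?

The point has easting = 286571 and northing = 2195477.
Only West satisfies 261000 ≤ easting ≤ 327108 and 2170274 ≤ northing ≤ 2222000.

West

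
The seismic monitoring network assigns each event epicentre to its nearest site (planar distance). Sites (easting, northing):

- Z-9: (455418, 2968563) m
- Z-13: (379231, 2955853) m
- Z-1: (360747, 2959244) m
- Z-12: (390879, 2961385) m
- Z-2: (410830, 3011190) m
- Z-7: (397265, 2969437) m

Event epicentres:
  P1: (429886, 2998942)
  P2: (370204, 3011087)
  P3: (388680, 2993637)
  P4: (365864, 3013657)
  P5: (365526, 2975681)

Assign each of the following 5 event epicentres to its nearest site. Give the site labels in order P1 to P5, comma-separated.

P1 → Z-2 (d²=513144640.00)
P2 → Z-2 (d²=1650482485.00)
P3 → Z-7 (d²=659342225.00)
P4 → Z-2 (d²=2028027245.00)
P5 → Z-1 (d²=293013810.00)

Z-2, Z-2, Z-7, Z-2, Z-1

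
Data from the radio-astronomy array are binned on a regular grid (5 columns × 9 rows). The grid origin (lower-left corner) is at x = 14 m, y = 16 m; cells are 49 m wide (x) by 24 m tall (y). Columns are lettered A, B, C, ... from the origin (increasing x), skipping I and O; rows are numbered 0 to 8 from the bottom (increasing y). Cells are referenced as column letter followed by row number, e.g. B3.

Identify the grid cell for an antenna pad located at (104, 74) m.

Column index: ⌊(104 − 14) / 49⌋ = ⌊1.837⌋ = 1 → column B
Row offset from origin: ⌊(74 − 16) / 24⌋ = ⌊2.417⌋ = 2 → row 2

B2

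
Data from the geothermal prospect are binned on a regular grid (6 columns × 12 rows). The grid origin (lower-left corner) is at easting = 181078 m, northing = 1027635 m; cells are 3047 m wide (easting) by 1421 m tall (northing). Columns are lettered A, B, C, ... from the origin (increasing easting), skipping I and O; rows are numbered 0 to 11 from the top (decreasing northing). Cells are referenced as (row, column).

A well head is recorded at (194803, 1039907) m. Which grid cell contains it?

(3, E)

Column index: ⌊(194803 − 181078) / 3047⌋ = ⌊4.504⌋ = 4 → column E
Row offset from origin: ⌊(1039907 − 1027635) / 1421⌋ = ⌊8.636⌋ = 8 → row 3 (counted from top)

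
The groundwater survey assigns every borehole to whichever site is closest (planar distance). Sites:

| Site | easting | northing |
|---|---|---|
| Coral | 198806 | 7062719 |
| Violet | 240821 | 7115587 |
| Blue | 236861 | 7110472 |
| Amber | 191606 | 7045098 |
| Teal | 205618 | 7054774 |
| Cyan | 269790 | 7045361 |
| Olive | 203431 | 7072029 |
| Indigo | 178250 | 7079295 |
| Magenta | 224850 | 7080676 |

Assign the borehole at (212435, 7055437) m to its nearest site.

Squared distances to each site:
Coral: 238777165.000; Violet: 4423787496.000; Blue: 3625480701.000; Amber: 540742162.000; Teal: 46911058.000; Cyan: 3391121801.000; Olive: 356366480.000; Indigo: 1737818389.000; Magenta: 791139346.000.
Minimum at Teal.

Teal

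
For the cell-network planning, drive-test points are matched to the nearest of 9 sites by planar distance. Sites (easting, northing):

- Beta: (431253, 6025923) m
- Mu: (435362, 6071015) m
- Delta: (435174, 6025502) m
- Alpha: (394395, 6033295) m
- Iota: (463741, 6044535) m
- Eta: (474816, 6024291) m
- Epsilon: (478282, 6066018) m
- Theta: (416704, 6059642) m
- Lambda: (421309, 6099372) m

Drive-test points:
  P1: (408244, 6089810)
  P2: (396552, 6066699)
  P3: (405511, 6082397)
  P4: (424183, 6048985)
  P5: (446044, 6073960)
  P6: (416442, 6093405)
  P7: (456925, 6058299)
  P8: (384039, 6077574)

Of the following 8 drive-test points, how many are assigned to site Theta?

P1 → Lambda
P2 → Theta
P3 → Lambda
P4 → Theta
P5 → Mu
P6 → Lambda
P7 → Iota
P8 → Theta
3 of the 8 go to Theta.

3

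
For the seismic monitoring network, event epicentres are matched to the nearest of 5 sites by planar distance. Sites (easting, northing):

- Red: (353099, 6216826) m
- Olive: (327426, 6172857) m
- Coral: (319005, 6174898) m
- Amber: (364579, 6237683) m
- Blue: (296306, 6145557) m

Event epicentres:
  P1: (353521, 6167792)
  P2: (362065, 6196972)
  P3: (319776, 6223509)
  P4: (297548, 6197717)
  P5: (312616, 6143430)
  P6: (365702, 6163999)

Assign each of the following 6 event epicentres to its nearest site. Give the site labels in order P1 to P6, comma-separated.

Olive, Red, Red, Coral, Blue, Olive

P1 → Olive (d²=706603250.00)
P2 → Red (d²=474570472.00)
P3 → Red (d²=1155084818.00)
P4 → Coral (d²=981109610.00)
P5 → Blue (d²=270540229.00)
P6 → Olive (d²=1543516340.00)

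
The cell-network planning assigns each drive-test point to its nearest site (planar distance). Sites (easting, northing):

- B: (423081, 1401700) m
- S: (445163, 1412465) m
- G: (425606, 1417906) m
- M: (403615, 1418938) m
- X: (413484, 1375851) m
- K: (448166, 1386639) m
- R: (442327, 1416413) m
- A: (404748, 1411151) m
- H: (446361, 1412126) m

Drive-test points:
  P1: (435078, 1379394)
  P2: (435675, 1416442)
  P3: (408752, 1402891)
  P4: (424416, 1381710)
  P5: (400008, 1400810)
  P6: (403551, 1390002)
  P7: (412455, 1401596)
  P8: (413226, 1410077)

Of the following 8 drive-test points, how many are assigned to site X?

P1 → K
P2 → R
P3 → A
P4 → X
P5 → A
P6 → X
P7 → B
P8 → A
2 of the 8 go to X.

2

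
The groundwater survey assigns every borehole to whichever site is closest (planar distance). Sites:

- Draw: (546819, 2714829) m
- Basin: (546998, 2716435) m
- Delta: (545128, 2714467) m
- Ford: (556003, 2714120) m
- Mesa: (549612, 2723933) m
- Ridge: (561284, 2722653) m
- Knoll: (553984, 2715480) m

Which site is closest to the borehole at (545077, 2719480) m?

Basin

Squared distances to each site:
Draw: 24666365.000; Basin: 12962266.000; Delta: 25132770.000; Ford: 148107076.000; Mesa: 40395434.000; Ridge: 272734778.000; Knoll: 95334649.000.
Minimum at Basin.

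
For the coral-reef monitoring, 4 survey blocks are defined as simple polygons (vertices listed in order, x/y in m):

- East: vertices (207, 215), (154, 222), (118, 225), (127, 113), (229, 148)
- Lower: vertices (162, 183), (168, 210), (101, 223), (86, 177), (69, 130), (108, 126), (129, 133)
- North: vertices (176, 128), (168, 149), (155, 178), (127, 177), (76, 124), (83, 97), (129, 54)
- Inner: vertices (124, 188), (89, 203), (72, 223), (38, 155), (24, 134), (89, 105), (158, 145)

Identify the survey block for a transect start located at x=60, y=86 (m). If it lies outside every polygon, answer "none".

Cast a ray rightward from (60, 86). For each polygon, the edges (by vertex number in listed order) whose endpoints lie on opposite sides of y = 86, where each meets that height, and whether that is right or left of the point:
East: no edge straddles that height → 0 crossings.
Lower: no edge straddles that height → 0 crossings.
North: 6–7 at x≈94.8 (right), 7–1 at x≈149.3 (right) → 2 crossings.
Inner: no edge straddles that height → 0 crossings.
All counts are even, so the point lies outside every listed polygon.

none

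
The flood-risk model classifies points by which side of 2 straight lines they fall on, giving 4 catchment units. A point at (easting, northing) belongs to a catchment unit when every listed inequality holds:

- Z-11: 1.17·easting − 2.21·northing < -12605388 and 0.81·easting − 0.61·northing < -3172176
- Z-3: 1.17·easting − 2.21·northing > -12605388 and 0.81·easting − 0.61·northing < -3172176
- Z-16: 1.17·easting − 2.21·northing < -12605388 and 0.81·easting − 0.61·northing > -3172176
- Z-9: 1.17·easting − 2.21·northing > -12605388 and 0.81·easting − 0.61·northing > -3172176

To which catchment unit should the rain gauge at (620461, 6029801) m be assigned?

Z-3

1.17·620461 − 2.21·6029801 = -12599920.840, which is > -12605388
0.81·620461 − 0.61·6029801 = -3175605.200, which is < -3172176
This sign pattern matches Z-3.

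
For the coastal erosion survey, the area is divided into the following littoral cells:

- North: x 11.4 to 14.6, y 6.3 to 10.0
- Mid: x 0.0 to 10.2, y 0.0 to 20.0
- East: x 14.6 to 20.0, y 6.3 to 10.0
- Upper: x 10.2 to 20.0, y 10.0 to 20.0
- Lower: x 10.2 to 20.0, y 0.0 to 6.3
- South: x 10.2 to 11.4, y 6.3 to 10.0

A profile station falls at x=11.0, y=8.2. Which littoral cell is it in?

South

The point has x = 11.0 and y = 8.2.
Only South satisfies 10.2 ≤ x ≤ 11.4 and 6.3 ≤ y ≤ 10.0.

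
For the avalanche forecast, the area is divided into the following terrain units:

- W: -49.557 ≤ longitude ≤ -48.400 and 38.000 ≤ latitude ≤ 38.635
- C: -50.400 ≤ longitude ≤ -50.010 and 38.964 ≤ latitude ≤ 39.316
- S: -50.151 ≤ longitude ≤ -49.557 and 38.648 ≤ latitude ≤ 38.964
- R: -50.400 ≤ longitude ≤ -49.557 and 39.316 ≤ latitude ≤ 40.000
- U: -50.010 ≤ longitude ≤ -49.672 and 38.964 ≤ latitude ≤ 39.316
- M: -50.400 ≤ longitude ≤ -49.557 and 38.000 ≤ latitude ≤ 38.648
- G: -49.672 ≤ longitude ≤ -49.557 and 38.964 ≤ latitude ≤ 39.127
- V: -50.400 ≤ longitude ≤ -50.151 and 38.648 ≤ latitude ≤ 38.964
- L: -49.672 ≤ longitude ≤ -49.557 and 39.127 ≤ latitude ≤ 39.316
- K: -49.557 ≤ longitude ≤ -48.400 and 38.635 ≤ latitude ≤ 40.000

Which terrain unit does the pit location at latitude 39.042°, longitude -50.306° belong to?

The point has longitude = -50.306 and latitude = 39.042.
Only C satisfies -50.400 ≤ longitude ≤ -50.010 and 38.964 ≤ latitude ≤ 39.316.

C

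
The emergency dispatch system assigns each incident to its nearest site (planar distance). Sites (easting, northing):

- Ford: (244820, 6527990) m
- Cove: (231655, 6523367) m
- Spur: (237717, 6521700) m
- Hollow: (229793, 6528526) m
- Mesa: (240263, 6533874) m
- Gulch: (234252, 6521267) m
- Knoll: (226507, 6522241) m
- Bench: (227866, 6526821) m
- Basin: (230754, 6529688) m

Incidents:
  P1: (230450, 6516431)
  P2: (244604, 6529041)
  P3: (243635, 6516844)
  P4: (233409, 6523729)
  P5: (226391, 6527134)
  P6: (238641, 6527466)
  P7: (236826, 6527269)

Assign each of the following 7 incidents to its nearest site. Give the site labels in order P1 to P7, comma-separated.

P1 → Gulch (d²=37842100.00)
P2 → Ford (d²=1151257.00)
P3 → Spur (d²=58603460.00)
P4 → Cove (d²=3207560.00)
P5 → Bench (d²=2273594.00)
P6 → Spur (d²=34100532.00)
P7 → Spur (d²=31807642.00)

Gulch, Ford, Spur, Cove, Bench, Spur, Spur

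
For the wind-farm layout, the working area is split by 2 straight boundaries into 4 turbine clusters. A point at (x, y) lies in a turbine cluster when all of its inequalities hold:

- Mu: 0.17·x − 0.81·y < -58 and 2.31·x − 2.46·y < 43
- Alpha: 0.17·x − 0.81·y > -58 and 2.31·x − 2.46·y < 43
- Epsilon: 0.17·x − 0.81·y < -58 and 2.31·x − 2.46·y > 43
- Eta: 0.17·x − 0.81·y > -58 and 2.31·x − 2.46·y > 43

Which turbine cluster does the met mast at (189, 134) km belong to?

Epsilon

0.17·189 − 0.81·134 = -76.410, which is < -58
2.31·189 − 2.46·134 = 106.950, which is > 43
This sign pattern matches Epsilon.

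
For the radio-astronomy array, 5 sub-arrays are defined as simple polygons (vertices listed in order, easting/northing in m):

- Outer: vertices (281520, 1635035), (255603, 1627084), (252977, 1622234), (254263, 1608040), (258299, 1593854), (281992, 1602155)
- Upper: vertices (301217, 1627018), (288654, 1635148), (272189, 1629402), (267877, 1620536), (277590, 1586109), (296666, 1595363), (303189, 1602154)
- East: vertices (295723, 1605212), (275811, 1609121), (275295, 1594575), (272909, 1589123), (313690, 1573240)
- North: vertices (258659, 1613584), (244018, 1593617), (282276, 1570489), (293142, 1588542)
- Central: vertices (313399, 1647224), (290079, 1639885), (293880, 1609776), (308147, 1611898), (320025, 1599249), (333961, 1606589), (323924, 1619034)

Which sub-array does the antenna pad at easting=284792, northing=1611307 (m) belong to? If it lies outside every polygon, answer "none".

Upper

Cast a ray rightward from (284792, 1611307). For each polygon, the edges (by vertex number in listed order) whose endpoints lie on opposite sides of northing = 1611307, where each meets that height, and whether that is right or left of the point:
Outer: 3–4 at easting≈253967.0 (left), 6–1 at easting≈281860.6 (left) → 0 crossings.
Upper: 4–5 at easting≈270480.8 (left), 7–1 at easting≈302463.1 (right) → 1 crossing.
East: no edge straddles that height → 0 crossings.
North: 1–2 at easting≈256989.4 (left), 4–1 at easting≈261794.4 (left) → 0 crossings.
Central: 2–3 at easting≈293686.7 (right), 3–4 at easting≈304173.5 (right), 4–5 at easting≈308702.0 (right), 6–7 at easting≈330155.9 (right) → 4 crossings.
Only Upper has an odd count, so the point is inside Upper.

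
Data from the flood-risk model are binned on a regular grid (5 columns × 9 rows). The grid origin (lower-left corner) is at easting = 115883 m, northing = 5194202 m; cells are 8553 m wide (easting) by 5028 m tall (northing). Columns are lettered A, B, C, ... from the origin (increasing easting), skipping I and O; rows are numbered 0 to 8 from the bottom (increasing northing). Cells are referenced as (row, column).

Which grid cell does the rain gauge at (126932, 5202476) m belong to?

(1, B)

Column index: ⌊(126932 − 115883) / 8553⌋ = ⌊1.292⌋ = 1 → column B
Row offset from origin: ⌊(5202476 − 5194202) / 5028⌋ = ⌊1.646⌋ = 1 → row 1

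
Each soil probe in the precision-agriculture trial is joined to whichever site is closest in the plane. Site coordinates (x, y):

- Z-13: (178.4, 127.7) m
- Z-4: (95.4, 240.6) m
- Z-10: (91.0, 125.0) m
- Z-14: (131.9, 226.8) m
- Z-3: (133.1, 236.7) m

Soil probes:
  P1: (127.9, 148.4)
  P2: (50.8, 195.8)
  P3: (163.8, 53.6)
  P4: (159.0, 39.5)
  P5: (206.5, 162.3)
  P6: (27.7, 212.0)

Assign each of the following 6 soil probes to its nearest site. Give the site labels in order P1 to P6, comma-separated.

P1 → Z-10 (d²=1909.17)
P2 → Z-4 (d²=3996.20)
P3 → Z-13 (d²=5703.97)
P4 → Z-13 (d²=8155.60)
P5 → Z-13 (d²=1986.77)
P6 → Z-4 (d²=5401.25)

Z-10, Z-4, Z-13, Z-13, Z-13, Z-4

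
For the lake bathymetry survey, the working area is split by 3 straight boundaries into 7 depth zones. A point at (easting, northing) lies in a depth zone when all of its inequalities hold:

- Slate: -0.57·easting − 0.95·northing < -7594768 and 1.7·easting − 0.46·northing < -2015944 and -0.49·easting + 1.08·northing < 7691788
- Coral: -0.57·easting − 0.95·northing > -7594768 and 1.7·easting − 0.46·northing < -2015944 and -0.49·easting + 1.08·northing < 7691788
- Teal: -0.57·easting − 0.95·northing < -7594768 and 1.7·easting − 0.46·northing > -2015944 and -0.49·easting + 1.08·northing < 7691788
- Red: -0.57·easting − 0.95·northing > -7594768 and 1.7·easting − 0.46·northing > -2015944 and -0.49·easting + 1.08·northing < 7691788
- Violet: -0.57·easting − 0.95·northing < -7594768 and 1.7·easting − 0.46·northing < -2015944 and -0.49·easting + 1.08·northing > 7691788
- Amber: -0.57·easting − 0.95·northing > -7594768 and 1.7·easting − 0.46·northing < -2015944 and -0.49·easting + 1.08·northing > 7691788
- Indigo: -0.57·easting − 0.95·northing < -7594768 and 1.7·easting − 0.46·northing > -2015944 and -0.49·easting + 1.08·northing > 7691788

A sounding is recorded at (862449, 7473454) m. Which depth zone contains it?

Red

-0.57·862449 − 0.95·7473454 = -7591377.230, which is > -7594768
1.7·862449 − 0.46·7473454 = -1971625.540, which is > -2015944
-0.49·862449 + 1.08·7473454 = 7648730.310, which is < 7691788
This sign pattern matches Red.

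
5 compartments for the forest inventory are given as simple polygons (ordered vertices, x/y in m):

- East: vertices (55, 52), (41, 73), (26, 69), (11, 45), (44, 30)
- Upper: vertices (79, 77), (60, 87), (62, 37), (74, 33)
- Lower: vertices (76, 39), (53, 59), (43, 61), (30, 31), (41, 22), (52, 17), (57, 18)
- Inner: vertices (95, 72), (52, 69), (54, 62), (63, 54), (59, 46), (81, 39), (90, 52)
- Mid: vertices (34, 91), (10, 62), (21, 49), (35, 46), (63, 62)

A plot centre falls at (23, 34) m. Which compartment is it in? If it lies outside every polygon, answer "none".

Cast a ray rightward from (23, 34). For each polygon, the edges (by vertex number in listed order) whose endpoints lie on opposite sides of y = 34, where each meets that height, and whether that is right or left of the point:
East: 4–5 at x≈35.2 (right), 5–1 at x≈46.0 (right) → 2 crossings.
Upper: 3–4 at x≈71.0 (right), 4–1 at x≈74.1 (right) → 2 crossings.
Lower: 3–4 at x≈31.3 (right), 7–1 at x≈71.5 (right) → 2 crossings.
Inner: no edge straddles that height → 0 crossings.
Mid: no edge straddles that height → 0 crossings.
All counts are even, so the point lies outside every listed polygon.

none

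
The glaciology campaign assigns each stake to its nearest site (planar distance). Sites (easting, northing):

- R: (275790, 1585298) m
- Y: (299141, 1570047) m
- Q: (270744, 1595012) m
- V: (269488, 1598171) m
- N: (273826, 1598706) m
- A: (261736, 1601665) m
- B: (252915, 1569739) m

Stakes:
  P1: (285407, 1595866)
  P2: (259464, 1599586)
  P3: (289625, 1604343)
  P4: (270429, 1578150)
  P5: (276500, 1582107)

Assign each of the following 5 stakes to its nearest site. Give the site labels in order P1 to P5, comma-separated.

N, A, N, R, R

P1 → N (d²=142185161.00)
P2 → A (d²=9484225.00)
P3 → N (d²=281384170.00)
P4 → R (d²=79834225.00)
P5 → R (d²=10686581.00)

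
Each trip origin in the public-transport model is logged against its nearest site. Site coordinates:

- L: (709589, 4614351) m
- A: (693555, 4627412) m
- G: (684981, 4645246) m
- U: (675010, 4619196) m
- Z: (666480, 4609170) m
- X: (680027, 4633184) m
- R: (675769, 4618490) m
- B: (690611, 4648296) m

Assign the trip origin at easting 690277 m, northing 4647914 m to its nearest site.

Squared distances to each site:
L: 1499428313.000; A: 431077288.000; G: 35165840.000; U: 1057804813.000; Z: 2067394745.000; X: 322035400.000; R: 1076253840.000; B: 257480.000.
Minimum at B.

B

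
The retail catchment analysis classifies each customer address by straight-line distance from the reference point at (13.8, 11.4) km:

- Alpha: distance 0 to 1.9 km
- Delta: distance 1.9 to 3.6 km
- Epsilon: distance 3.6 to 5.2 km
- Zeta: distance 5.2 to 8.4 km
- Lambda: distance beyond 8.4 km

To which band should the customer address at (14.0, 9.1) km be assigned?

Delta

Distance = √((14.0−13.8)² + (9.1−11.4)²) = √(0.040 + 5.290) = 2.309 km.
1.9 ≤ 2.309 < 3.6 → Delta.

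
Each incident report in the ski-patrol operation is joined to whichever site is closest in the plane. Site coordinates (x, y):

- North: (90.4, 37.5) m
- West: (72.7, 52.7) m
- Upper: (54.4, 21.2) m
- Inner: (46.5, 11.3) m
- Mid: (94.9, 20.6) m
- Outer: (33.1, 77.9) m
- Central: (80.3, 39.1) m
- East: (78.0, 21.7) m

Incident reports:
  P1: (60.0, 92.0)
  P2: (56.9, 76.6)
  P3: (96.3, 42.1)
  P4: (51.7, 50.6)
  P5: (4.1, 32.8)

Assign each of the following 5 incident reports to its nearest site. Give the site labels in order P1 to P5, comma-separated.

Outer, Outer, North, West, Inner

P1 → Outer (d²=922.42)
P2 → Outer (d²=568.13)
P3 → North (d²=55.97)
P4 → West (d²=445.41)
P5 → Inner (d²=2260.01)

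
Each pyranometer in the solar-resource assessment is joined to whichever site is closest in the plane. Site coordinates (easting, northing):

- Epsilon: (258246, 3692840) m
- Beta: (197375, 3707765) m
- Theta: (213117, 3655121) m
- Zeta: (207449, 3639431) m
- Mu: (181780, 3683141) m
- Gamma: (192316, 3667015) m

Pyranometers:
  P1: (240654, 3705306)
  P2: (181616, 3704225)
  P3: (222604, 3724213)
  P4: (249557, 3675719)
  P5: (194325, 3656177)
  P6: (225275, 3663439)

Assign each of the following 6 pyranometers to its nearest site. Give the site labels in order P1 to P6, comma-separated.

Epsilon, Beta, Beta, Epsilon, Gamma, Theta

P1 → Epsilon (d²=464879620.00)
P2 → Beta (d²=260877681.00)
P3 → Beta (d²=907039145.00)
P4 → Epsilon (d²=368627362.00)
P5 → Gamma (d²=121498325.00)
P6 → Theta (d²=217006088.00)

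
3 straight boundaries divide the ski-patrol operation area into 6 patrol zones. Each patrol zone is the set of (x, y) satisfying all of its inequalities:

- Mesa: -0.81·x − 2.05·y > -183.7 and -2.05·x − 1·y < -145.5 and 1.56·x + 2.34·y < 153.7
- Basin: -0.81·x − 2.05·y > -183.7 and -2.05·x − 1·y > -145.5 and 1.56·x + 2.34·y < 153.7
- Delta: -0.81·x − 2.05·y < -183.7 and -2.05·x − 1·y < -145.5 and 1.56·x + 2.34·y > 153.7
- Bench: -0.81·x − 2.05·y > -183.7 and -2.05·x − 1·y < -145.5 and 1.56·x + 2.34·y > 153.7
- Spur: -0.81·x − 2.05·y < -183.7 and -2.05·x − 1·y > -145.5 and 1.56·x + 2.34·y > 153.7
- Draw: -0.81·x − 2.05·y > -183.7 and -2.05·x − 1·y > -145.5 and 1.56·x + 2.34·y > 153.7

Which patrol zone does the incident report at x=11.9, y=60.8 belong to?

-0.81·11.9 − 2.05·60.8 = -134.279, which is > -183.7
-2.05·11.9 − 1·60.8 = -85.195, which is > -145.5
1.56·11.9 + 2.34·60.8 = 160.836, which is > 153.7
This sign pattern matches Draw.

Draw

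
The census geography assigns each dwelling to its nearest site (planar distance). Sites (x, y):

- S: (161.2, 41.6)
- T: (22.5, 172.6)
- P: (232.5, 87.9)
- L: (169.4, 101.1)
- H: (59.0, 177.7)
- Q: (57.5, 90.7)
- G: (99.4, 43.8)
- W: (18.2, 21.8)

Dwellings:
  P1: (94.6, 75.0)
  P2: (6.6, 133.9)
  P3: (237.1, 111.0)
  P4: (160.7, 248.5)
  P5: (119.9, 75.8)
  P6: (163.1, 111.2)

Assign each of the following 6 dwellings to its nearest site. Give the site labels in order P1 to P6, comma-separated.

G, T, P, H, G, L

P1 → G (d²=996.48)
P2 → T (d²=1750.50)
P3 → P (d²=554.77)
P4 → H (d²=15355.53)
P5 → G (d²=1444.25)
P6 → L (d²=141.70)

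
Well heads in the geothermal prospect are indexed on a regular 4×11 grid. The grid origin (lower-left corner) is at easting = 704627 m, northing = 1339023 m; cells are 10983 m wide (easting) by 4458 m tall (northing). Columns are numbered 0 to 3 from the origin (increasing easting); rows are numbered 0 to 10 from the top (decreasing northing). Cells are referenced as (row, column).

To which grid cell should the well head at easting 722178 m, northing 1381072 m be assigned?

Column index: ⌊(722178 − 704627) / 10983⌋ = ⌊1.598⌋ = 1
Row offset from origin: ⌊(1381072 − 1339023) / 4458⌋ = ⌊9.432⌋ = 9 → row 1 (counted from top)

(1, 1)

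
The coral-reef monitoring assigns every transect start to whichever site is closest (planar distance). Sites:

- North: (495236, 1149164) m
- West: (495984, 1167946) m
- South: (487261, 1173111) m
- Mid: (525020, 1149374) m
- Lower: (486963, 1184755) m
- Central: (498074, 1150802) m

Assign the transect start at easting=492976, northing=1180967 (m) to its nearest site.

Squared distances to each site:
North: 1016538409.000; West: 178594505.000; South: 94377961.000; Mid: 2024935585.000; Lower: 50505113.000; Central: 935916829.000.
Minimum at Lower.

Lower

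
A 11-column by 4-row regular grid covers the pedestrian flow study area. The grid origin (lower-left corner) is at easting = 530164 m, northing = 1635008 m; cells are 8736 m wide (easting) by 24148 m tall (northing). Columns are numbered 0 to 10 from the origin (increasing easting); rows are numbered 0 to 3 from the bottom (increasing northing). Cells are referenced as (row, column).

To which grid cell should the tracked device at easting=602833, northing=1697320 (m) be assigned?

Column index: ⌊(602833 − 530164) / 8736⌋ = ⌊8.318⌋ = 8
Row offset from origin: ⌊(1697320 − 1635008) / 24148⌋ = ⌊2.580⌋ = 2 → row 2

(2, 8)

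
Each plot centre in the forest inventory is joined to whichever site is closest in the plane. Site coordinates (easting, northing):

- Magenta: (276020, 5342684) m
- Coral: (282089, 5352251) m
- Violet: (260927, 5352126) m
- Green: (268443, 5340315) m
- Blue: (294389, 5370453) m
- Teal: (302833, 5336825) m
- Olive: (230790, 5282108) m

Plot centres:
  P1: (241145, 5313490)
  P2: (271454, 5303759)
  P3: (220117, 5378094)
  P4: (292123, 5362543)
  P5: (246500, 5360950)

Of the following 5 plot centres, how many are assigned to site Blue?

P1 → Olive
P2 → Green
P3 → Violet
P4 → Blue
P5 → Violet
1 of the 5 goes to Blue.

1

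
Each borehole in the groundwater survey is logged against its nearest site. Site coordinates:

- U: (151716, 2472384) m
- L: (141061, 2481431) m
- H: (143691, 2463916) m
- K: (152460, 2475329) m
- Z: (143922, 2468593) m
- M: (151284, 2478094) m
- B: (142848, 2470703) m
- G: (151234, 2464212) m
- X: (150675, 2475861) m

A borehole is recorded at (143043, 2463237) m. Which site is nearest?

H

Squared distances to each site:
U: 158888538.000; L: 334949960.000; H: 880945.000; K: 234896353.000; Z: 29459377.000; M: 288644530.000; B: 55779181.000; G: 68043106.000; X: 217612800.000.
Minimum at H.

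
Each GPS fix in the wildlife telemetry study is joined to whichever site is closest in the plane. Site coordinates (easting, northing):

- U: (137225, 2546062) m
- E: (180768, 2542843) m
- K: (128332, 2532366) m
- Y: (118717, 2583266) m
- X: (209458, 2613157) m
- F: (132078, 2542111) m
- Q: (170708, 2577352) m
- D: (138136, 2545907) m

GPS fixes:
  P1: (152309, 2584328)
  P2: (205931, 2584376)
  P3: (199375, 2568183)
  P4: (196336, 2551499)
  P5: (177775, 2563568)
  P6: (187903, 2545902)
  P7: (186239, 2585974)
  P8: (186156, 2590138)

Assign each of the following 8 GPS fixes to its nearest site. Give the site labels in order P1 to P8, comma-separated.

P1 → Q (d²=387187777.00)
P2 → X (d²=840785690.00)
P3 → Q (d²=905867450.00)
P4 → E (d²=317288960.00)
P5 → Q (d²=239941145.00)
P6 → E (d²=60265706.00)
P7 → Q (d²=315550845.00)
P8 → Q (d²=402122500.00)

Q, X, Q, E, Q, E, Q, Q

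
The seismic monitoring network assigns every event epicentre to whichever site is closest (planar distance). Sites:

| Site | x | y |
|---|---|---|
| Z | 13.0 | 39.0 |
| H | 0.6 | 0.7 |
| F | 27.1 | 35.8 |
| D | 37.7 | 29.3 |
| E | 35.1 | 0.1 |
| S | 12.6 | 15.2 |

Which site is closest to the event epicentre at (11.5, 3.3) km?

H

Squared distances to each site:
Z: 1276.740; H: 125.570; F: 1299.610; D: 1362.440; E: 567.200; S: 142.820.
Minimum at H.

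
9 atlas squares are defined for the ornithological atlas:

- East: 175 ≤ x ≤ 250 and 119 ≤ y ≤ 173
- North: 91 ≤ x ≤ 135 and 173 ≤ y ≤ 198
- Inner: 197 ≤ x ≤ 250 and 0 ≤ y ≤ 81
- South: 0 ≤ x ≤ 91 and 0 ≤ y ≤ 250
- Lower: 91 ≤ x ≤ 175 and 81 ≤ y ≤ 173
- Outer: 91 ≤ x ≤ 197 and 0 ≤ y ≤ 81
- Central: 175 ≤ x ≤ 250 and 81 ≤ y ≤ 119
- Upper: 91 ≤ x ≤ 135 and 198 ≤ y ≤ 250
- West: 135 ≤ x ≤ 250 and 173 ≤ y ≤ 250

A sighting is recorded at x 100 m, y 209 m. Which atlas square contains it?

Upper

The point has x = 100 and y = 209.
Only Upper satisfies 91 ≤ x ≤ 135 and 198 ≤ y ≤ 250.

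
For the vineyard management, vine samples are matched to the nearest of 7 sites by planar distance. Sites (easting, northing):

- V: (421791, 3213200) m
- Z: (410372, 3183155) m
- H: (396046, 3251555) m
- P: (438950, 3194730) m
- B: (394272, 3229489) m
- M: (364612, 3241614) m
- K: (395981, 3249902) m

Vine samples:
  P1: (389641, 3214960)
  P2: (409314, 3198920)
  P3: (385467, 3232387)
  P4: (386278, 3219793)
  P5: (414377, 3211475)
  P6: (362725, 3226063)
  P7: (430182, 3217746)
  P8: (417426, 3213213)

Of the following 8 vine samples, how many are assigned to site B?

3

P1 → B
P2 → Z
P3 → B
P4 → B
P5 → V
P6 → M
P7 → V
P8 → V
3 of the 8 go to B.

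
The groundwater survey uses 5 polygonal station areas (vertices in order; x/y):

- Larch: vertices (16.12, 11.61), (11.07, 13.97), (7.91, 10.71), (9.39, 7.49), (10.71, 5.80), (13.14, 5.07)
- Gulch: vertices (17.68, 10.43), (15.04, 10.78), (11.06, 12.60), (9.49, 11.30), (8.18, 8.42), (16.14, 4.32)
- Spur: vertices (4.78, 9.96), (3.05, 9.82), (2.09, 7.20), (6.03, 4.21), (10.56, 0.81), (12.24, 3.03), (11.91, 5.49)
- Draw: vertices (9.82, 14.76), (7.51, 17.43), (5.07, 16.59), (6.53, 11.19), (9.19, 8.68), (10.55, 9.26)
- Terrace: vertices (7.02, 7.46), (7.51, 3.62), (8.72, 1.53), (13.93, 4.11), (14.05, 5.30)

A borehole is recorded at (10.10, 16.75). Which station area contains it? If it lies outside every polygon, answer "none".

none

Cast a ray rightward from (10.10, 16.75). For each polygon, the edges (by vertex number in listed order) whose endpoints lie on opposite sides of y = 16.75, where each meets that height, and whether that is right or left of the point:
Larch: no edge straddles that height → 0 crossings.
Gulch: no edge straddles that height → 0 crossings.
Spur: no edge straddles that height → 0 crossings.
Draw: 1–2 at x≈8.098 (left), 2–3 at x≈5.535 (left) → 0 crossings.
Terrace: no edge straddles that height → 0 crossings.
All counts are even, so the point lies outside every listed polygon.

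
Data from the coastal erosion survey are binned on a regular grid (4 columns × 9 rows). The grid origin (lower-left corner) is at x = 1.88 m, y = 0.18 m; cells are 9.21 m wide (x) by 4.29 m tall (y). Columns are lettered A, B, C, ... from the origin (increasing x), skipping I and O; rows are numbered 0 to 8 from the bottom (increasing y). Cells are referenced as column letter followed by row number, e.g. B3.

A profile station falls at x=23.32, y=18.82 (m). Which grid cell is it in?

C4

Column index: ⌊(23.32 − 1.88) / 9.21⌋ = ⌊2.328⌋ = 2 → column C
Row offset from origin: ⌊(18.82 − 0.18) / 4.29⌋ = ⌊4.345⌋ = 4 → row 4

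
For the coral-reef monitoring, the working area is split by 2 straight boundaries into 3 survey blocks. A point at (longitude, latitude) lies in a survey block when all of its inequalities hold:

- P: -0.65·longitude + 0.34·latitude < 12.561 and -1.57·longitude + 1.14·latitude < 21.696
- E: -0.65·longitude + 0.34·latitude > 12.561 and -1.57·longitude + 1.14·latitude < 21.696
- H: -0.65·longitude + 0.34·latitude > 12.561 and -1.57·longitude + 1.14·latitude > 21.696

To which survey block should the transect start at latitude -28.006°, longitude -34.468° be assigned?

-0.65·-34.468 + 0.34·-28.006 = 12.882, which is > 12.561
-1.57·-34.468 + 1.14·-28.006 = 22.188, which is > 21.696
This sign pattern matches H.

H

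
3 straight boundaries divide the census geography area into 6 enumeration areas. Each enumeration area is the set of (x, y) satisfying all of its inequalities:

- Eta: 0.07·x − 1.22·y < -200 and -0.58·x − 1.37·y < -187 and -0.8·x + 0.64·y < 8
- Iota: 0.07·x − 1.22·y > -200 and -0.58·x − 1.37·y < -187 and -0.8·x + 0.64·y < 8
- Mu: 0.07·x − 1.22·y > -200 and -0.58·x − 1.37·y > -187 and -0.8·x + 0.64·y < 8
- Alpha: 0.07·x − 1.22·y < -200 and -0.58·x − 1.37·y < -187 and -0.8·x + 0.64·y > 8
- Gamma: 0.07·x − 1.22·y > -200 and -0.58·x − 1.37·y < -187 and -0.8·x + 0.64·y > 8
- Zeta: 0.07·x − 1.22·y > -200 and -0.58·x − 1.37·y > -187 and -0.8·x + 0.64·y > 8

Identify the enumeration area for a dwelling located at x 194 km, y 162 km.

Iota

0.07·194 − 1.22·162 = -184.060, which is > -200
-0.58·194 − 1.37·162 = -334.460, which is < -187
-0.8·194 + 0.64·162 = -51.520, which is < 8
This sign pattern matches Iota.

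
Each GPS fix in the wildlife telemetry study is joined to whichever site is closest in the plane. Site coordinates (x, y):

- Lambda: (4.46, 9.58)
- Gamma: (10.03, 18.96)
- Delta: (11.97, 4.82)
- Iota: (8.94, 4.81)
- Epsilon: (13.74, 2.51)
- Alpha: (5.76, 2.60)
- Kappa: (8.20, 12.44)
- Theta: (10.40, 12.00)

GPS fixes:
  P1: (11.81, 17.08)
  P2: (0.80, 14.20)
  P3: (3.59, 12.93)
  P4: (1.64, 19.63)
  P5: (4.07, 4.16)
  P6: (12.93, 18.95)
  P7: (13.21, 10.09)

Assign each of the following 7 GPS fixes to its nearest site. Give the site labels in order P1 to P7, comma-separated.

Gamma, Lambda, Lambda, Gamma, Alpha, Gamma, Theta

P1 → Gamma (d²=6.70)
P2 → Lambda (d²=34.74)
P3 → Lambda (d²=11.98)
P4 → Gamma (d²=70.84)
P5 → Alpha (d²=5.29)
P6 → Gamma (d²=8.41)
P7 → Theta (d²=11.54)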